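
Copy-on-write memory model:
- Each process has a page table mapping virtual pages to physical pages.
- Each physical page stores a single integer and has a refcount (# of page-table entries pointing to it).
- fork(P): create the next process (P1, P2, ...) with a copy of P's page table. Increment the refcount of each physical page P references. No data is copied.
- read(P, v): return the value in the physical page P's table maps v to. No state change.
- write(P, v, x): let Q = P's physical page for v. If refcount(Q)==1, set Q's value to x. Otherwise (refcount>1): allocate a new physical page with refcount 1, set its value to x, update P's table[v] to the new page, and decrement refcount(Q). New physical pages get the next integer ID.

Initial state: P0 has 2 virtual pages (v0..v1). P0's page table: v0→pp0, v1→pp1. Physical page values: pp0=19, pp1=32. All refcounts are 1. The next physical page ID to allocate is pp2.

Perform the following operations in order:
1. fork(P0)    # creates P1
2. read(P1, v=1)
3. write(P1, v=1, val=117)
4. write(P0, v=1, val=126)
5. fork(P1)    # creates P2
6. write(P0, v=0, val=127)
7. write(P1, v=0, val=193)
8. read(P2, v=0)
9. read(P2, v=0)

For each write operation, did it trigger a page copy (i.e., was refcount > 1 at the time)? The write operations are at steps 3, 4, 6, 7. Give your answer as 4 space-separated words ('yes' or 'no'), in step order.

Op 1: fork(P0) -> P1. 2 ppages; refcounts: pp0:2 pp1:2
Op 2: read(P1, v1) -> 32. No state change.
Op 3: write(P1, v1, 117). refcount(pp1)=2>1 -> COPY to pp2. 3 ppages; refcounts: pp0:2 pp1:1 pp2:1
Op 4: write(P0, v1, 126). refcount(pp1)=1 -> write in place. 3 ppages; refcounts: pp0:2 pp1:1 pp2:1
Op 5: fork(P1) -> P2. 3 ppages; refcounts: pp0:3 pp1:1 pp2:2
Op 6: write(P0, v0, 127). refcount(pp0)=3>1 -> COPY to pp3. 4 ppages; refcounts: pp0:2 pp1:1 pp2:2 pp3:1
Op 7: write(P1, v0, 193). refcount(pp0)=2>1 -> COPY to pp4. 5 ppages; refcounts: pp0:1 pp1:1 pp2:2 pp3:1 pp4:1
Op 8: read(P2, v0) -> 19. No state change.
Op 9: read(P2, v0) -> 19. No state change.

yes no yes yes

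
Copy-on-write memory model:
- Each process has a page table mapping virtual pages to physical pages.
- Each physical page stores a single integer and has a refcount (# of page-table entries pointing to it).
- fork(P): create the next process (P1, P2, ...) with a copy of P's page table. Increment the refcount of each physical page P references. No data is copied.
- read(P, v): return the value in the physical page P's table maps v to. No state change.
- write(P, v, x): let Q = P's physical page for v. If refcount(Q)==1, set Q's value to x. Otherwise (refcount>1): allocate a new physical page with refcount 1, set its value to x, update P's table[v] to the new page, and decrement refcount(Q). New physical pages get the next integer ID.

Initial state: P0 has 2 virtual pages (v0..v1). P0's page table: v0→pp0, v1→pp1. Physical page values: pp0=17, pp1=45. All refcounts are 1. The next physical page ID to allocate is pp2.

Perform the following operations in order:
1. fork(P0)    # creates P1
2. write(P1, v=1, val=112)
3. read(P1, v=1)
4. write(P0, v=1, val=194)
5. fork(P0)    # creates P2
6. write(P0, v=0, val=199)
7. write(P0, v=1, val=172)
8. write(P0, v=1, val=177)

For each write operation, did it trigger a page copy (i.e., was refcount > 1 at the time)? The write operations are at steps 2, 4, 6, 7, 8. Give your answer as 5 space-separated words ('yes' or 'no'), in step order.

Op 1: fork(P0) -> P1. 2 ppages; refcounts: pp0:2 pp1:2
Op 2: write(P1, v1, 112). refcount(pp1)=2>1 -> COPY to pp2. 3 ppages; refcounts: pp0:2 pp1:1 pp2:1
Op 3: read(P1, v1) -> 112. No state change.
Op 4: write(P0, v1, 194). refcount(pp1)=1 -> write in place. 3 ppages; refcounts: pp0:2 pp1:1 pp2:1
Op 5: fork(P0) -> P2. 3 ppages; refcounts: pp0:3 pp1:2 pp2:1
Op 6: write(P0, v0, 199). refcount(pp0)=3>1 -> COPY to pp3. 4 ppages; refcounts: pp0:2 pp1:2 pp2:1 pp3:1
Op 7: write(P0, v1, 172). refcount(pp1)=2>1 -> COPY to pp4. 5 ppages; refcounts: pp0:2 pp1:1 pp2:1 pp3:1 pp4:1
Op 8: write(P0, v1, 177). refcount(pp4)=1 -> write in place. 5 ppages; refcounts: pp0:2 pp1:1 pp2:1 pp3:1 pp4:1

yes no yes yes no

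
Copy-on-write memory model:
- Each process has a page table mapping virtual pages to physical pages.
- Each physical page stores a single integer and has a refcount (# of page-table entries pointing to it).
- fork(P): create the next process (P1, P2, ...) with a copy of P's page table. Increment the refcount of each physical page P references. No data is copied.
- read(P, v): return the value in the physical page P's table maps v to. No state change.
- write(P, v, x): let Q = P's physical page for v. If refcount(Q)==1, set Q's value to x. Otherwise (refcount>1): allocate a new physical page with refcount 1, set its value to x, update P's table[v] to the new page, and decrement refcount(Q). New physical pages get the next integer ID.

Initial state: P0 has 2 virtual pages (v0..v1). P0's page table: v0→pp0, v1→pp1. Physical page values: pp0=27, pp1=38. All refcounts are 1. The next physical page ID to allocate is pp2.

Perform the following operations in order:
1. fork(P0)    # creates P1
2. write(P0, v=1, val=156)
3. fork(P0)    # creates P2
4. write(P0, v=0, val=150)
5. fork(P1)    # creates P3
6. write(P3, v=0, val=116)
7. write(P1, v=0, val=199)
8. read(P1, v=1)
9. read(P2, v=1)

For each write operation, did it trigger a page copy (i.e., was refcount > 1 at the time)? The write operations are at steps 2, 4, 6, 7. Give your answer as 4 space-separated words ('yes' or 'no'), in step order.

Op 1: fork(P0) -> P1. 2 ppages; refcounts: pp0:2 pp1:2
Op 2: write(P0, v1, 156). refcount(pp1)=2>1 -> COPY to pp2. 3 ppages; refcounts: pp0:2 pp1:1 pp2:1
Op 3: fork(P0) -> P2. 3 ppages; refcounts: pp0:3 pp1:1 pp2:2
Op 4: write(P0, v0, 150). refcount(pp0)=3>1 -> COPY to pp3. 4 ppages; refcounts: pp0:2 pp1:1 pp2:2 pp3:1
Op 5: fork(P1) -> P3. 4 ppages; refcounts: pp0:3 pp1:2 pp2:2 pp3:1
Op 6: write(P3, v0, 116). refcount(pp0)=3>1 -> COPY to pp4. 5 ppages; refcounts: pp0:2 pp1:2 pp2:2 pp3:1 pp4:1
Op 7: write(P1, v0, 199). refcount(pp0)=2>1 -> COPY to pp5. 6 ppages; refcounts: pp0:1 pp1:2 pp2:2 pp3:1 pp4:1 pp5:1
Op 8: read(P1, v1) -> 38. No state change.
Op 9: read(P2, v1) -> 156. No state change.

yes yes yes yes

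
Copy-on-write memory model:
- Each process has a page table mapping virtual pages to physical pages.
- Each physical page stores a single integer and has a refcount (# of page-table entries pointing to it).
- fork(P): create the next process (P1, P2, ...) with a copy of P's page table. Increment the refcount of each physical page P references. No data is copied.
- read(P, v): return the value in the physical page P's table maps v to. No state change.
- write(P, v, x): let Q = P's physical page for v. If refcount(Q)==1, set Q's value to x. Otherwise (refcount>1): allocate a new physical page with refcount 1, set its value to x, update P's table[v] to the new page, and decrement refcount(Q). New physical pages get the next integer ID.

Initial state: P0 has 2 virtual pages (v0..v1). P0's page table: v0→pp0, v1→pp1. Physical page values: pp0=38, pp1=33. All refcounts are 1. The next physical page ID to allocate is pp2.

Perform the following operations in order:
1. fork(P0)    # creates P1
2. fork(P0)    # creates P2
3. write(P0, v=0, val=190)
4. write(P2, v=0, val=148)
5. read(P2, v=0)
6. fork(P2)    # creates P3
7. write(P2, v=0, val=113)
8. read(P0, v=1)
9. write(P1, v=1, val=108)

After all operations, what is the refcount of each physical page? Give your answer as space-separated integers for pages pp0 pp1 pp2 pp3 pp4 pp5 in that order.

Answer: 1 3 1 1 1 1

Derivation:
Op 1: fork(P0) -> P1. 2 ppages; refcounts: pp0:2 pp1:2
Op 2: fork(P0) -> P2. 2 ppages; refcounts: pp0:3 pp1:3
Op 3: write(P0, v0, 190). refcount(pp0)=3>1 -> COPY to pp2. 3 ppages; refcounts: pp0:2 pp1:3 pp2:1
Op 4: write(P2, v0, 148). refcount(pp0)=2>1 -> COPY to pp3. 4 ppages; refcounts: pp0:1 pp1:3 pp2:1 pp3:1
Op 5: read(P2, v0) -> 148. No state change.
Op 6: fork(P2) -> P3. 4 ppages; refcounts: pp0:1 pp1:4 pp2:1 pp3:2
Op 7: write(P2, v0, 113). refcount(pp3)=2>1 -> COPY to pp4. 5 ppages; refcounts: pp0:1 pp1:4 pp2:1 pp3:1 pp4:1
Op 8: read(P0, v1) -> 33. No state change.
Op 9: write(P1, v1, 108). refcount(pp1)=4>1 -> COPY to pp5. 6 ppages; refcounts: pp0:1 pp1:3 pp2:1 pp3:1 pp4:1 pp5:1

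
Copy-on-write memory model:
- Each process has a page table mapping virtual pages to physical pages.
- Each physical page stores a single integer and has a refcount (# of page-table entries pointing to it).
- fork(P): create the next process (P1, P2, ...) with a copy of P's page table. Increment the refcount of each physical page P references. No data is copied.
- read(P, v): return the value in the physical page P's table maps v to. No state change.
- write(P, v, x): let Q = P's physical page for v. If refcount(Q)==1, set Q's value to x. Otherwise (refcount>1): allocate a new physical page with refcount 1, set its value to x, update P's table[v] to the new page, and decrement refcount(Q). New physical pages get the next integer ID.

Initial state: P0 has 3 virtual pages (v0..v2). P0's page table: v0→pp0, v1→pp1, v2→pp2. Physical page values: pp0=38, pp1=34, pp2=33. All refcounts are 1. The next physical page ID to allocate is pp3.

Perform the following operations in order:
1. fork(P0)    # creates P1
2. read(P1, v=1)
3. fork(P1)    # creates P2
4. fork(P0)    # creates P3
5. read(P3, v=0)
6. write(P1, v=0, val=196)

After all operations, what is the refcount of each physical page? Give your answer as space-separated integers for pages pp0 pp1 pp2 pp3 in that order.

Op 1: fork(P0) -> P1. 3 ppages; refcounts: pp0:2 pp1:2 pp2:2
Op 2: read(P1, v1) -> 34. No state change.
Op 3: fork(P1) -> P2. 3 ppages; refcounts: pp0:3 pp1:3 pp2:3
Op 4: fork(P0) -> P3. 3 ppages; refcounts: pp0:4 pp1:4 pp2:4
Op 5: read(P3, v0) -> 38. No state change.
Op 6: write(P1, v0, 196). refcount(pp0)=4>1 -> COPY to pp3. 4 ppages; refcounts: pp0:3 pp1:4 pp2:4 pp3:1

Answer: 3 4 4 1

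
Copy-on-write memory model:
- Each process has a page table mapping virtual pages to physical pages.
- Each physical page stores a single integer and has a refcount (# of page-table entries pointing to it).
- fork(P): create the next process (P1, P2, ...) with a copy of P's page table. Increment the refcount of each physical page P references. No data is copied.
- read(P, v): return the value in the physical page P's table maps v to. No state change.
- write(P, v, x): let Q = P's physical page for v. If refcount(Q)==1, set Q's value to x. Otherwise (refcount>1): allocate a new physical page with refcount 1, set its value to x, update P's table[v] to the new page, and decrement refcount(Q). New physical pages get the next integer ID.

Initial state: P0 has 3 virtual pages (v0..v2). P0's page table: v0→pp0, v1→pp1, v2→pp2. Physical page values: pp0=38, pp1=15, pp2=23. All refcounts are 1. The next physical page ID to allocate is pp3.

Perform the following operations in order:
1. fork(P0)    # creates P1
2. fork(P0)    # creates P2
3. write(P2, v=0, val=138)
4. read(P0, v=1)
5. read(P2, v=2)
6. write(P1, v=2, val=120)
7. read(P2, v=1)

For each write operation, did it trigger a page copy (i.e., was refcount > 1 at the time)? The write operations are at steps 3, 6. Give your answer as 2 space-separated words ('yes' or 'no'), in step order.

Op 1: fork(P0) -> P1. 3 ppages; refcounts: pp0:2 pp1:2 pp2:2
Op 2: fork(P0) -> P2. 3 ppages; refcounts: pp0:3 pp1:3 pp2:3
Op 3: write(P2, v0, 138). refcount(pp0)=3>1 -> COPY to pp3. 4 ppages; refcounts: pp0:2 pp1:3 pp2:3 pp3:1
Op 4: read(P0, v1) -> 15. No state change.
Op 5: read(P2, v2) -> 23. No state change.
Op 6: write(P1, v2, 120). refcount(pp2)=3>1 -> COPY to pp4. 5 ppages; refcounts: pp0:2 pp1:3 pp2:2 pp3:1 pp4:1
Op 7: read(P2, v1) -> 15. No state change.

yes yes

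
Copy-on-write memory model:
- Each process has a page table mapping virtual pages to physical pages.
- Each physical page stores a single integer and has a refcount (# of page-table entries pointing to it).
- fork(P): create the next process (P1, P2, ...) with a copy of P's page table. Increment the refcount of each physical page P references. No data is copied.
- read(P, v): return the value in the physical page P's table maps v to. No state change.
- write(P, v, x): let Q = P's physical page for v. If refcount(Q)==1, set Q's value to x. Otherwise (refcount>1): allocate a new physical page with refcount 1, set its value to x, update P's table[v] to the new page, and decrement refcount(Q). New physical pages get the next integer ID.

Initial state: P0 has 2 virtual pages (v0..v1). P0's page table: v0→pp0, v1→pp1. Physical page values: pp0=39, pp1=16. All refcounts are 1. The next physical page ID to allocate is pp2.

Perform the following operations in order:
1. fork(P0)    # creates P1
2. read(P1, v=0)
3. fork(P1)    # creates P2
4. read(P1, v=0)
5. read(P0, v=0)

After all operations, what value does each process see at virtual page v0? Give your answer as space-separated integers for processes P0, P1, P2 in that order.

Answer: 39 39 39

Derivation:
Op 1: fork(P0) -> P1. 2 ppages; refcounts: pp0:2 pp1:2
Op 2: read(P1, v0) -> 39. No state change.
Op 3: fork(P1) -> P2. 2 ppages; refcounts: pp0:3 pp1:3
Op 4: read(P1, v0) -> 39. No state change.
Op 5: read(P0, v0) -> 39. No state change.
P0: v0 -> pp0 = 39
P1: v0 -> pp0 = 39
P2: v0 -> pp0 = 39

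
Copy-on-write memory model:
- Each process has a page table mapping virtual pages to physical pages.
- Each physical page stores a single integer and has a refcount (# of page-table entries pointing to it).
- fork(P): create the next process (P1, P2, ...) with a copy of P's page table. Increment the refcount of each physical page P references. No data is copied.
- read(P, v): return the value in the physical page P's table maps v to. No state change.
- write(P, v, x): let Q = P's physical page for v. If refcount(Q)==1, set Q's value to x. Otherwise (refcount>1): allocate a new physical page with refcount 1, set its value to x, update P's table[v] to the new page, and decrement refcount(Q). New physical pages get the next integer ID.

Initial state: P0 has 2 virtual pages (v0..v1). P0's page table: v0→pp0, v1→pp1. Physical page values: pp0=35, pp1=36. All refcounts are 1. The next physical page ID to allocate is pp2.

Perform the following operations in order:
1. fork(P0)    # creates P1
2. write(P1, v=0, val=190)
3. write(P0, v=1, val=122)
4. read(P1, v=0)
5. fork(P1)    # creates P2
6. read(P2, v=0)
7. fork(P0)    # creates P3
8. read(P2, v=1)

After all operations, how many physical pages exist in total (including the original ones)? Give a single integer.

Op 1: fork(P0) -> P1. 2 ppages; refcounts: pp0:2 pp1:2
Op 2: write(P1, v0, 190). refcount(pp0)=2>1 -> COPY to pp2. 3 ppages; refcounts: pp0:1 pp1:2 pp2:1
Op 3: write(P0, v1, 122). refcount(pp1)=2>1 -> COPY to pp3. 4 ppages; refcounts: pp0:1 pp1:1 pp2:1 pp3:1
Op 4: read(P1, v0) -> 190. No state change.
Op 5: fork(P1) -> P2. 4 ppages; refcounts: pp0:1 pp1:2 pp2:2 pp3:1
Op 6: read(P2, v0) -> 190. No state change.
Op 7: fork(P0) -> P3. 4 ppages; refcounts: pp0:2 pp1:2 pp2:2 pp3:2
Op 8: read(P2, v1) -> 36. No state change.

Answer: 4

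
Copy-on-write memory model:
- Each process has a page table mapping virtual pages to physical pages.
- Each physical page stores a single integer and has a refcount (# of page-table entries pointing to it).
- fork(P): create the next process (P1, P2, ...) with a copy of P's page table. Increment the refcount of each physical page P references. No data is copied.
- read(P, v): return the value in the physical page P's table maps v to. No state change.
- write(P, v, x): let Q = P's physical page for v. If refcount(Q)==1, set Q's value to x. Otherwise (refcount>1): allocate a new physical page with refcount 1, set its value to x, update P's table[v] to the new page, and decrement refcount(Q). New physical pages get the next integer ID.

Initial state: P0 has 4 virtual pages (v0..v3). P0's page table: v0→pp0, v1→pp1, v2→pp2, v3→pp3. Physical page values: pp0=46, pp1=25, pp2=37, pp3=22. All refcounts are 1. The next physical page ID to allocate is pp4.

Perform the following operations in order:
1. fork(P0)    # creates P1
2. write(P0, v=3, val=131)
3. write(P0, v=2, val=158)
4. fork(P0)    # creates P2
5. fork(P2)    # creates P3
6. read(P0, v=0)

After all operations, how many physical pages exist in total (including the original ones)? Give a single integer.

Op 1: fork(P0) -> P1. 4 ppages; refcounts: pp0:2 pp1:2 pp2:2 pp3:2
Op 2: write(P0, v3, 131). refcount(pp3)=2>1 -> COPY to pp4. 5 ppages; refcounts: pp0:2 pp1:2 pp2:2 pp3:1 pp4:1
Op 3: write(P0, v2, 158). refcount(pp2)=2>1 -> COPY to pp5. 6 ppages; refcounts: pp0:2 pp1:2 pp2:1 pp3:1 pp4:1 pp5:1
Op 4: fork(P0) -> P2. 6 ppages; refcounts: pp0:3 pp1:3 pp2:1 pp3:1 pp4:2 pp5:2
Op 5: fork(P2) -> P3. 6 ppages; refcounts: pp0:4 pp1:4 pp2:1 pp3:1 pp4:3 pp5:3
Op 6: read(P0, v0) -> 46. No state change.

Answer: 6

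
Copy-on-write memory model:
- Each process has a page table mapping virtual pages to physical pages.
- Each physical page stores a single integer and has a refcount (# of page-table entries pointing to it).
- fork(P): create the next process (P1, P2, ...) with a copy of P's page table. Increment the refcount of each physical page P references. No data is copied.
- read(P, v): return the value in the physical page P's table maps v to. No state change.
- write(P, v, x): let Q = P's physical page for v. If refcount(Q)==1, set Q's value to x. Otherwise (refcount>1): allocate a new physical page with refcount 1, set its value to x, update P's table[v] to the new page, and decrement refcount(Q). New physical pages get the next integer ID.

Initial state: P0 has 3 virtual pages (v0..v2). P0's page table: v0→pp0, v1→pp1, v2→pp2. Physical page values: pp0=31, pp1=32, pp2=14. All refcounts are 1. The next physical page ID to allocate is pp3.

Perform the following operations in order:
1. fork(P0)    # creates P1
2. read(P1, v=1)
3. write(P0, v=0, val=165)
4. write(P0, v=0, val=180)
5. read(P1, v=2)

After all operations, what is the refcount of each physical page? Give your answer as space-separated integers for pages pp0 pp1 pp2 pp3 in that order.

Op 1: fork(P0) -> P1. 3 ppages; refcounts: pp0:2 pp1:2 pp2:2
Op 2: read(P1, v1) -> 32. No state change.
Op 3: write(P0, v0, 165). refcount(pp0)=2>1 -> COPY to pp3. 4 ppages; refcounts: pp0:1 pp1:2 pp2:2 pp3:1
Op 4: write(P0, v0, 180). refcount(pp3)=1 -> write in place. 4 ppages; refcounts: pp0:1 pp1:2 pp2:2 pp3:1
Op 5: read(P1, v2) -> 14. No state change.

Answer: 1 2 2 1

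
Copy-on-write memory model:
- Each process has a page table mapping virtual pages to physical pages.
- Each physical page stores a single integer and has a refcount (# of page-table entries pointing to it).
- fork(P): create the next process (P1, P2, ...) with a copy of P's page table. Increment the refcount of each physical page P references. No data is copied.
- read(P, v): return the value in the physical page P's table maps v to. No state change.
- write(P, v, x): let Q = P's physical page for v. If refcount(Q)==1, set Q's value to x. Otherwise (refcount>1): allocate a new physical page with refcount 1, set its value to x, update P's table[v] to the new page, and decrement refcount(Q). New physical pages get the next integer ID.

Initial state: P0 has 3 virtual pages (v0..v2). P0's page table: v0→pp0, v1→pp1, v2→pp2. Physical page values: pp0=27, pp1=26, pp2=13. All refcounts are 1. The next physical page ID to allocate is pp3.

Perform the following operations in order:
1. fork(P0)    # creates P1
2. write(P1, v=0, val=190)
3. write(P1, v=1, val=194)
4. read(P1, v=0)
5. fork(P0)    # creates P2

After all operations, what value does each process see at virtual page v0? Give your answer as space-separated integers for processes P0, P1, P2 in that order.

Op 1: fork(P0) -> P1. 3 ppages; refcounts: pp0:2 pp1:2 pp2:2
Op 2: write(P1, v0, 190). refcount(pp0)=2>1 -> COPY to pp3. 4 ppages; refcounts: pp0:1 pp1:2 pp2:2 pp3:1
Op 3: write(P1, v1, 194). refcount(pp1)=2>1 -> COPY to pp4. 5 ppages; refcounts: pp0:1 pp1:1 pp2:2 pp3:1 pp4:1
Op 4: read(P1, v0) -> 190. No state change.
Op 5: fork(P0) -> P2. 5 ppages; refcounts: pp0:2 pp1:2 pp2:3 pp3:1 pp4:1
P0: v0 -> pp0 = 27
P1: v0 -> pp3 = 190
P2: v0 -> pp0 = 27

Answer: 27 190 27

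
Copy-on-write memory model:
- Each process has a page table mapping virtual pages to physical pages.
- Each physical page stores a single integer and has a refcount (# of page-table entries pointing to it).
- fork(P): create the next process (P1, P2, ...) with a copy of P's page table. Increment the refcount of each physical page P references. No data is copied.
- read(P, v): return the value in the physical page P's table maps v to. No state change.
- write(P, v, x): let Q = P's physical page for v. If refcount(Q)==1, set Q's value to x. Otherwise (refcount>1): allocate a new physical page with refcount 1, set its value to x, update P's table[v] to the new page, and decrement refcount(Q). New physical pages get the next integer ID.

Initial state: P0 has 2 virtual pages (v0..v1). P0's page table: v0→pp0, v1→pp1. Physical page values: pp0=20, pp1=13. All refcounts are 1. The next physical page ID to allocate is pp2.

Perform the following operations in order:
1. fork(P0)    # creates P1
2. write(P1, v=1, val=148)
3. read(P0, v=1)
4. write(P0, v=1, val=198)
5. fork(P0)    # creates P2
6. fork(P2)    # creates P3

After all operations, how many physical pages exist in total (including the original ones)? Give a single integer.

Op 1: fork(P0) -> P1. 2 ppages; refcounts: pp0:2 pp1:2
Op 2: write(P1, v1, 148). refcount(pp1)=2>1 -> COPY to pp2. 3 ppages; refcounts: pp0:2 pp1:1 pp2:1
Op 3: read(P0, v1) -> 13. No state change.
Op 4: write(P0, v1, 198). refcount(pp1)=1 -> write in place. 3 ppages; refcounts: pp0:2 pp1:1 pp2:1
Op 5: fork(P0) -> P2. 3 ppages; refcounts: pp0:3 pp1:2 pp2:1
Op 6: fork(P2) -> P3. 3 ppages; refcounts: pp0:4 pp1:3 pp2:1

Answer: 3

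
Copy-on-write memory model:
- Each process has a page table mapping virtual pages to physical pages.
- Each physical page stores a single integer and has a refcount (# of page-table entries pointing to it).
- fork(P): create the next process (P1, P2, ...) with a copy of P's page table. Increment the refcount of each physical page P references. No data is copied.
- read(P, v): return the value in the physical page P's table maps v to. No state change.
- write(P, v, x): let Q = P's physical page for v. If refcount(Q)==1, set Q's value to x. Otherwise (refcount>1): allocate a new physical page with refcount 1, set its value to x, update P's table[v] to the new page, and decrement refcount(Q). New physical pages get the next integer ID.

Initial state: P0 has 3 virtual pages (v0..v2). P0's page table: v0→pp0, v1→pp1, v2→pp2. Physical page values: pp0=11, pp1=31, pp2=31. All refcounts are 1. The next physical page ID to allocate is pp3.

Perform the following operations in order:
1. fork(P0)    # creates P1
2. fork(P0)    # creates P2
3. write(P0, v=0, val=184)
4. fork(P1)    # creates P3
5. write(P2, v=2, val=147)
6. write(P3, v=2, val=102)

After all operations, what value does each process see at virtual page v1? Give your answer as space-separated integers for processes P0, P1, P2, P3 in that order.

Answer: 31 31 31 31

Derivation:
Op 1: fork(P0) -> P1. 3 ppages; refcounts: pp0:2 pp1:2 pp2:2
Op 2: fork(P0) -> P2. 3 ppages; refcounts: pp0:3 pp1:3 pp2:3
Op 3: write(P0, v0, 184). refcount(pp0)=3>1 -> COPY to pp3. 4 ppages; refcounts: pp0:2 pp1:3 pp2:3 pp3:1
Op 4: fork(P1) -> P3. 4 ppages; refcounts: pp0:3 pp1:4 pp2:4 pp3:1
Op 5: write(P2, v2, 147). refcount(pp2)=4>1 -> COPY to pp4. 5 ppages; refcounts: pp0:3 pp1:4 pp2:3 pp3:1 pp4:1
Op 6: write(P3, v2, 102). refcount(pp2)=3>1 -> COPY to pp5. 6 ppages; refcounts: pp0:3 pp1:4 pp2:2 pp3:1 pp4:1 pp5:1
P0: v1 -> pp1 = 31
P1: v1 -> pp1 = 31
P2: v1 -> pp1 = 31
P3: v1 -> pp1 = 31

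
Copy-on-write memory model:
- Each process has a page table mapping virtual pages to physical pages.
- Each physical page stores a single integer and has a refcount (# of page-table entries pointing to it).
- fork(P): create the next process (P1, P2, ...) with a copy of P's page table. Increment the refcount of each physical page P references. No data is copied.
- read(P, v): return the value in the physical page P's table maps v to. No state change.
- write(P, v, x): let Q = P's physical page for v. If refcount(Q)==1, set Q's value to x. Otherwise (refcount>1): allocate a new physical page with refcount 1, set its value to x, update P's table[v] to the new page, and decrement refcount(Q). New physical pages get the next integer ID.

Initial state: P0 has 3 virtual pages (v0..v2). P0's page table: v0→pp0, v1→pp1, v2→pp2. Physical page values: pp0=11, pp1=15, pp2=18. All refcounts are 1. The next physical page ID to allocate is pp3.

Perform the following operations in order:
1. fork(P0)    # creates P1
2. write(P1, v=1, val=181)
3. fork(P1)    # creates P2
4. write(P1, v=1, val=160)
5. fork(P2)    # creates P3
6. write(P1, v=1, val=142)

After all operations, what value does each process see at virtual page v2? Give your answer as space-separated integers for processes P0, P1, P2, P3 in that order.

Answer: 18 18 18 18

Derivation:
Op 1: fork(P0) -> P1. 3 ppages; refcounts: pp0:2 pp1:2 pp2:2
Op 2: write(P1, v1, 181). refcount(pp1)=2>1 -> COPY to pp3. 4 ppages; refcounts: pp0:2 pp1:1 pp2:2 pp3:1
Op 3: fork(P1) -> P2. 4 ppages; refcounts: pp0:3 pp1:1 pp2:3 pp3:2
Op 4: write(P1, v1, 160). refcount(pp3)=2>1 -> COPY to pp4. 5 ppages; refcounts: pp0:3 pp1:1 pp2:3 pp3:1 pp4:1
Op 5: fork(P2) -> P3. 5 ppages; refcounts: pp0:4 pp1:1 pp2:4 pp3:2 pp4:1
Op 6: write(P1, v1, 142). refcount(pp4)=1 -> write in place. 5 ppages; refcounts: pp0:4 pp1:1 pp2:4 pp3:2 pp4:1
P0: v2 -> pp2 = 18
P1: v2 -> pp2 = 18
P2: v2 -> pp2 = 18
P3: v2 -> pp2 = 18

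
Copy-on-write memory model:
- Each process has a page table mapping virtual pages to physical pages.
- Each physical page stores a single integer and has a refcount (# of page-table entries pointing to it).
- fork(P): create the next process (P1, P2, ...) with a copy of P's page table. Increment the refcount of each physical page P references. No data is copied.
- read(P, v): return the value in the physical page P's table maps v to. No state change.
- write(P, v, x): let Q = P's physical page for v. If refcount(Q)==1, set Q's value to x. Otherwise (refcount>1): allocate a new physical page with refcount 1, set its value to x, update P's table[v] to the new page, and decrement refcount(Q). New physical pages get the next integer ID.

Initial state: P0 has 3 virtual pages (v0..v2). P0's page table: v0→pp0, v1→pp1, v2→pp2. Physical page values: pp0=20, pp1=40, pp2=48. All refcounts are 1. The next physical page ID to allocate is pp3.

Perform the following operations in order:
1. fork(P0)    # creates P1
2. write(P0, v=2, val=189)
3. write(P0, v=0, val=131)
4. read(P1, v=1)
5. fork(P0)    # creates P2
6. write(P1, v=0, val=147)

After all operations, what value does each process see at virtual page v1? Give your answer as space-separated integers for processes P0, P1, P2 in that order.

Op 1: fork(P0) -> P1. 3 ppages; refcounts: pp0:2 pp1:2 pp2:2
Op 2: write(P0, v2, 189). refcount(pp2)=2>1 -> COPY to pp3. 4 ppages; refcounts: pp0:2 pp1:2 pp2:1 pp3:1
Op 3: write(P0, v0, 131). refcount(pp0)=2>1 -> COPY to pp4. 5 ppages; refcounts: pp0:1 pp1:2 pp2:1 pp3:1 pp4:1
Op 4: read(P1, v1) -> 40. No state change.
Op 5: fork(P0) -> P2. 5 ppages; refcounts: pp0:1 pp1:3 pp2:1 pp3:2 pp4:2
Op 6: write(P1, v0, 147). refcount(pp0)=1 -> write in place. 5 ppages; refcounts: pp0:1 pp1:3 pp2:1 pp3:2 pp4:2
P0: v1 -> pp1 = 40
P1: v1 -> pp1 = 40
P2: v1 -> pp1 = 40

Answer: 40 40 40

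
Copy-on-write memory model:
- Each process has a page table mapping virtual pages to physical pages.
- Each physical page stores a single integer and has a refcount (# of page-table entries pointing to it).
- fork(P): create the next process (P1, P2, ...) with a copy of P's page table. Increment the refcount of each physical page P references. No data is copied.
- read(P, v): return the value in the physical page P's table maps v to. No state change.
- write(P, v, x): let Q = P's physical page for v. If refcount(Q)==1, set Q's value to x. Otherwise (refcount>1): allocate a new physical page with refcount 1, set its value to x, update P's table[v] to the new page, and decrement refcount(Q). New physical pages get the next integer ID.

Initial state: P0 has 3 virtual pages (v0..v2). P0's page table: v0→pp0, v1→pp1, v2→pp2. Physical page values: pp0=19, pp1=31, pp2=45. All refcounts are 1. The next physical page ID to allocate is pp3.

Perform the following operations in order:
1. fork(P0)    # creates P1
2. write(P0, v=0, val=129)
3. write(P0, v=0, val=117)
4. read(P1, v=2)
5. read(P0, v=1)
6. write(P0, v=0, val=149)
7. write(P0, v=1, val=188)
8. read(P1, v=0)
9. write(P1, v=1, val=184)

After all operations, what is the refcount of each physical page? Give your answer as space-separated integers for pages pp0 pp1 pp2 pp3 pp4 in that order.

Op 1: fork(P0) -> P1. 3 ppages; refcounts: pp0:2 pp1:2 pp2:2
Op 2: write(P0, v0, 129). refcount(pp0)=2>1 -> COPY to pp3. 4 ppages; refcounts: pp0:1 pp1:2 pp2:2 pp3:1
Op 3: write(P0, v0, 117). refcount(pp3)=1 -> write in place. 4 ppages; refcounts: pp0:1 pp1:2 pp2:2 pp3:1
Op 4: read(P1, v2) -> 45. No state change.
Op 5: read(P0, v1) -> 31. No state change.
Op 6: write(P0, v0, 149). refcount(pp3)=1 -> write in place. 4 ppages; refcounts: pp0:1 pp1:2 pp2:2 pp3:1
Op 7: write(P0, v1, 188). refcount(pp1)=2>1 -> COPY to pp4. 5 ppages; refcounts: pp0:1 pp1:1 pp2:2 pp3:1 pp4:1
Op 8: read(P1, v0) -> 19. No state change.
Op 9: write(P1, v1, 184). refcount(pp1)=1 -> write in place. 5 ppages; refcounts: pp0:1 pp1:1 pp2:2 pp3:1 pp4:1

Answer: 1 1 2 1 1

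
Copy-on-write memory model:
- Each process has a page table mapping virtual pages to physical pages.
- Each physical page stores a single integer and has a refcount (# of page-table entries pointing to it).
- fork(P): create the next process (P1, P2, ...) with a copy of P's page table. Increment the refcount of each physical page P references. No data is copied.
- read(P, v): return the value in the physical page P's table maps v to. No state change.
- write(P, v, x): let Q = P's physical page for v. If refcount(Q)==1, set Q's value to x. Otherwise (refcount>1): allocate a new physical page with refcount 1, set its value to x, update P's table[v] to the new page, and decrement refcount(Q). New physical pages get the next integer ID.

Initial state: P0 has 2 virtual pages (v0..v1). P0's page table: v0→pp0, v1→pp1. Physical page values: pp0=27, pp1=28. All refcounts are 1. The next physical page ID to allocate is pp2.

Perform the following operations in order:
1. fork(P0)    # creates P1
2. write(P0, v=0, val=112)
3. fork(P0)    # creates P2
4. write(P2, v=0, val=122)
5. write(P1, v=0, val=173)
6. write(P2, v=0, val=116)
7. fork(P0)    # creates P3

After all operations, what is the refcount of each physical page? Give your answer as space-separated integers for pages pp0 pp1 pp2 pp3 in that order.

Op 1: fork(P0) -> P1. 2 ppages; refcounts: pp0:2 pp1:2
Op 2: write(P0, v0, 112). refcount(pp0)=2>1 -> COPY to pp2. 3 ppages; refcounts: pp0:1 pp1:2 pp2:1
Op 3: fork(P0) -> P2. 3 ppages; refcounts: pp0:1 pp1:3 pp2:2
Op 4: write(P2, v0, 122). refcount(pp2)=2>1 -> COPY to pp3. 4 ppages; refcounts: pp0:1 pp1:3 pp2:1 pp3:1
Op 5: write(P1, v0, 173). refcount(pp0)=1 -> write in place. 4 ppages; refcounts: pp0:1 pp1:3 pp2:1 pp3:1
Op 6: write(P2, v0, 116). refcount(pp3)=1 -> write in place. 4 ppages; refcounts: pp0:1 pp1:3 pp2:1 pp3:1
Op 7: fork(P0) -> P3. 4 ppages; refcounts: pp0:1 pp1:4 pp2:2 pp3:1

Answer: 1 4 2 1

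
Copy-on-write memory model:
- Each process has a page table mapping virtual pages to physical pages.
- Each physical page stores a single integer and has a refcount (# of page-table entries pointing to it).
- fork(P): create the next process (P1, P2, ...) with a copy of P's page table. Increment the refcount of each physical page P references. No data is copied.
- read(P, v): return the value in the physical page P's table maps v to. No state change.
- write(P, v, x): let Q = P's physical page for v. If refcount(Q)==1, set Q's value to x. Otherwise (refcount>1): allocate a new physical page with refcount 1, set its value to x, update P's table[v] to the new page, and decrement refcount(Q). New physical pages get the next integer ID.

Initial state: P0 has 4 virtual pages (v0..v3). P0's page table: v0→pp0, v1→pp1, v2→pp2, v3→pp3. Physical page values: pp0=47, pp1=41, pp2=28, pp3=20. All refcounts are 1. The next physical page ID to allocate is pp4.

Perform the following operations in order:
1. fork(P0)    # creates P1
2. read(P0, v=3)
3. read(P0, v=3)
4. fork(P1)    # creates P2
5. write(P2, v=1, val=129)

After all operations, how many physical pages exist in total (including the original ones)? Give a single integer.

Answer: 5

Derivation:
Op 1: fork(P0) -> P1. 4 ppages; refcounts: pp0:2 pp1:2 pp2:2 pp3:2
Op 2: read(P0, v3) -> 20. No state change.
Op 3: read(P0, v3) -> 20. No state change.
Op 4: fork(P1) -> P2. 4 ppages; refcounts: pp0:3 pp1:3 pp2:3 pp3:3
Op 5: write(P2, v1, 129). refcount(pp1)=3>1 -> COPY to pp4. 5 ppages; refcounts: pp0:3 pp1:2 pp2:3 pp3:3 pp4:1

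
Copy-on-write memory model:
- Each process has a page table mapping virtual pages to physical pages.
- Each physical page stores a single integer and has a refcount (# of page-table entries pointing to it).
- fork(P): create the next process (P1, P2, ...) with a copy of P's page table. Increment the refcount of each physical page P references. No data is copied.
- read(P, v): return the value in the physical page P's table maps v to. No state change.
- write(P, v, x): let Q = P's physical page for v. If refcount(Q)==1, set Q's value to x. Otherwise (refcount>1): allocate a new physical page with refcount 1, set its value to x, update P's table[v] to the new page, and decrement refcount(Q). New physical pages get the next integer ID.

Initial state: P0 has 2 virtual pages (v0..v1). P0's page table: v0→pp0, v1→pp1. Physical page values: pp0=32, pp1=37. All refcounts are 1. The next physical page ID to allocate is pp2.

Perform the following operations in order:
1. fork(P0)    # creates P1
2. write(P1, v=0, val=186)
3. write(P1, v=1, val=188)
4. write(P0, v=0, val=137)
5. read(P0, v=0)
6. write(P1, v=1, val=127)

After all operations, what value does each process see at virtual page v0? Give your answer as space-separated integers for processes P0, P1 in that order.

Op 1: fork(P0) -> P1. 2 ppages; refcounts: pp0:2 pp1:2
Op 2: write(P1, v0, 186). refcount(pp0)=2>1 -> COPY to pp2. 3 ppages; refcounts: pp0:1 pp1:2 pp2:1
Op 3: write(P1, v1, 188). refcount(pp1)=2>1 -> COPY to pp3. 4 ppages; refcounts: pp0:1 pp1:1 pp2:1 pp3:1
Op 4: write(P0, v0, 137). refcount(pp0)=1 -> write in place. 4 ppages; refcounts: pp0:1 pp1:1 pp2:1 pp3:1
Op 5: read(P0, v0) -> 137. No state change.
Op 6: write(P1, v1, 127). refcount(pp3)=1 -> write in place. 4 ppages; refcounts: pp0:1 pp1:1 pp2:1 pp3:1
P0: v0 -> pp0 = 137
P1: v0 -> pp2 = 186

Answer: 137 186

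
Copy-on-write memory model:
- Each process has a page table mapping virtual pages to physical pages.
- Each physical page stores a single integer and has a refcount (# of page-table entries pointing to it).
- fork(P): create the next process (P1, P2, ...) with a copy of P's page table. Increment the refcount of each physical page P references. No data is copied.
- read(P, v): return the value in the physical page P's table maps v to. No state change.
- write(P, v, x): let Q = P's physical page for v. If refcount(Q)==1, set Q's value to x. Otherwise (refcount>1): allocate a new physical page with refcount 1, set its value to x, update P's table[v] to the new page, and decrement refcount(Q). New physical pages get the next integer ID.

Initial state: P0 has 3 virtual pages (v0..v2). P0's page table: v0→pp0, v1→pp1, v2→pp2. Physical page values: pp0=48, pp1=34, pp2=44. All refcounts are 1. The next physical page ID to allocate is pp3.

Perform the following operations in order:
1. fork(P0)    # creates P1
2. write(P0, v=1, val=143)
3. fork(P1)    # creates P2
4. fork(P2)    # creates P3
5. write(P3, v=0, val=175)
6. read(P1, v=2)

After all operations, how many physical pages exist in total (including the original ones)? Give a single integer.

Answer: 5

Derivation:
Op 1: fork(P0) -> P1. 3 ppages; refcounts: pp0:2 pp1:2 pp2:2
Op 2: write(P0, v1, 143). refcount(pp1)=2>1 -> COPY to pp3. 4 ppages; refcounts: pp0:2 pp1:1 pp2:2 pp3:1
Op 3: fork(P1) -> P2. 4 ppages; refcounts: pp0:3 pp1:2 pp2:3 pp3:1
Op 4: fork(P2) -> P3. 4 ppages; refcounts: pp0:4 pp1:3 pp2:4 pp3:1
Op 5: write(P3, v0, 175). refcount(pp0)=4>1 -> COPY to pp4. 5 ppages; refcounts: pp0:3 pp1:3 pp2:4 pp3:1 pp4:1
Op 6: read(P1, v2) -> 44. No state change.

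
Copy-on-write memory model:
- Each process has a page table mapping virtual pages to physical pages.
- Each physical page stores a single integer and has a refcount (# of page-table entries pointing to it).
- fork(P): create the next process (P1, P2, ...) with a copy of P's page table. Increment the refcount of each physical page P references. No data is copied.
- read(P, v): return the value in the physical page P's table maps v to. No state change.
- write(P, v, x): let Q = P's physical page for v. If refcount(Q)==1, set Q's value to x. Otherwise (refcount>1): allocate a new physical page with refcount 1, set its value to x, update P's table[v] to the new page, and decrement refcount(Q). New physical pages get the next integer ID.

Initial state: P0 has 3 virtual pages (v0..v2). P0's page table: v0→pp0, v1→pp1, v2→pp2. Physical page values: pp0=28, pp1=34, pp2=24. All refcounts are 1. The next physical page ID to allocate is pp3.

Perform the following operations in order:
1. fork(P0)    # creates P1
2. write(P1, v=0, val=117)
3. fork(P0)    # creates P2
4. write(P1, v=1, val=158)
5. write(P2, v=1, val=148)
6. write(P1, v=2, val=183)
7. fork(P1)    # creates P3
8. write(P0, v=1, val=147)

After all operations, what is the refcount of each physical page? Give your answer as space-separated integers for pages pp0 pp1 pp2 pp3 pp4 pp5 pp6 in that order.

Answer: 2 1 2 2 2 1 2

Derivation:
Op 1: fork(P0) -> P1. 3 ppages; refcounts: pp0:2 pp1:2 pp2:2
Op 2: write(P1, v0, 117). refcount(pp0)=2>1 -> COPY to pp3. 4 ppages; refcounts: pp0:1 pp1:2 pp2:2 pp3:1
Op 3: fork(P0) -> P2. 4 ppages; refcounts: pp0:2 pp1:3 pp2:3 pp3:1
Op 4: write(P1, v1, 158). refcount(pp1)=3>1 -> COPY to pp4. 5 ppages; refcounts: pp0:2 pp1:2 pp2:3 pp3:1 pp4:1
Op 5: write(P2, v1, 148). refcount(pp1)=2>1 -> COPY to pp5. 6 ppages; refcounts: pp0:2 pp1:1 pp2:3 pp3:1 pp4:1 pp5:1
Op 6: write(P1, v2, 183). refcount(pp2)=3>1 -> COPY to pp6. 7 ppages; refcounts: pp0:2 pp1:1 pp2:2 pp3:1 pp4:1 pp5:1 pp6:1
Op 7: fork(P1) -> P3. 7 ppages; refcounts: pp0:2 pp1:1 pp2:2 pp3:2 pp4:2 pp5:1 pp6:2
Op 8: write(P0, v1, 147). refcount(pp1)=1 -> write in place. 7 ppages; refcounts: pp0:2 pp1:1 pp2:2 pp3:2 pp4:2 pp5:1 pp6:2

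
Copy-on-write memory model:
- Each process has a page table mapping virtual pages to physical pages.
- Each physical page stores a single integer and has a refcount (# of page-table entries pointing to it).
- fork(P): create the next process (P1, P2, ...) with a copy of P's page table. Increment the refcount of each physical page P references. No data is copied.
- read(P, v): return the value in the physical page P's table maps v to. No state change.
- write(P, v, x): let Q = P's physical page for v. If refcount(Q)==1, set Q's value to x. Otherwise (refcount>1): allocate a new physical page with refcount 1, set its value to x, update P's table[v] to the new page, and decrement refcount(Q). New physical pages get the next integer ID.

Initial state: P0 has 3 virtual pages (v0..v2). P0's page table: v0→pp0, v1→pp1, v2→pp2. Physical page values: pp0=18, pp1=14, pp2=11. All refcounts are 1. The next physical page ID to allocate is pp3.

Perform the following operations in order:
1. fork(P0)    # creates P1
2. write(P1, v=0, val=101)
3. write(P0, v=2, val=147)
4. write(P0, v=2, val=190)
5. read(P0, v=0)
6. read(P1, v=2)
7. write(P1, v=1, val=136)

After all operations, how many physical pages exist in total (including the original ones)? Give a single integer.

Op 1: fork(P0) -> P1. 3 ppages; refcounts: pp0:2 pp1:2 pp2:2
Op 2: write(P1, v0, 101). refcount(pp0)=2>1 -> COPY to pp3. 4 ppages; refcounts: pp0:1 pp1:2 pp2:2 pp3:1
Op 3: write(P0, v2, 147). refcount(pp2)=2>1 -> COPY to pp4. 5 ppages; refcounts: pp0:1 pp1:2 pp2:1 pp3:1 pp4:1
Op 4: write(P0, v2, 190). refcount(pp4)=1 -> write in place. 5 ppages; refcounts: pp0:1 pp1:2 pp2:1 pp3:1 pp4:1
Op 5: read(P0, v0) -> 18. No state change.
Op 6: read(P1, v2) -> 11. No state change.
Op 7: write(P1, v1, 136). refcount(pp1)=2>1 -> COPY to pp5. 6 ppages; refcounts: pp0:1 pp1:1 pp2:1 pp3:1 pp4:1 pp5:1

Answer: 6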